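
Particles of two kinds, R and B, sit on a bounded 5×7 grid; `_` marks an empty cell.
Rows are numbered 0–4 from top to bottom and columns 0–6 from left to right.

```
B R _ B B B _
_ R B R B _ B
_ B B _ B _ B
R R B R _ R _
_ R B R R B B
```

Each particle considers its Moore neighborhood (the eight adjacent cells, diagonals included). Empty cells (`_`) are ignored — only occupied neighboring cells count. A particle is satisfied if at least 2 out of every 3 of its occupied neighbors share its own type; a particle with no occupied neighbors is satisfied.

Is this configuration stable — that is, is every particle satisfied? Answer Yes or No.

No

Row 0: (0,0)B 0/2 unhappy · (0,1)R 1/3 unhappy · (0,3)B 3/4 ok · (0,4)B 3/4 ok · (0,5)B 3/3 ok
Row 1: (1,1)R 1/5 unhappy · (1,2)B 3/6 unhappy · (1,3)R 0/6 unhappy · (1,4)B 4/5 ok · (1,6)B 2/2 ok
Row 2: (2,1)B 3/6 unhappy · (2,2)B 3/7 unhappy · (2,4)B 1/4 unhappy · (2,6)B 1/2 unhappy
Row 3: (3,0)R 2/3 ok · (3,1)R 2/6 unhappy · (3,2)B 3/7 unhappy · (3,3)R 2/6 unhappy · (3,5)R 1/5 unhappy
Row 4: (4,1)R 2/4 unhappy · (4,2)B 1/5 unhappy · (4,3)R 2/4 unhappy · (4,4)R 3/4 ok · (4,5)B 1/3 unhappy · (4,6)B 1/2 unhappy
For instance (0,0) has only 0/2 same-type neighbors, below 2/3.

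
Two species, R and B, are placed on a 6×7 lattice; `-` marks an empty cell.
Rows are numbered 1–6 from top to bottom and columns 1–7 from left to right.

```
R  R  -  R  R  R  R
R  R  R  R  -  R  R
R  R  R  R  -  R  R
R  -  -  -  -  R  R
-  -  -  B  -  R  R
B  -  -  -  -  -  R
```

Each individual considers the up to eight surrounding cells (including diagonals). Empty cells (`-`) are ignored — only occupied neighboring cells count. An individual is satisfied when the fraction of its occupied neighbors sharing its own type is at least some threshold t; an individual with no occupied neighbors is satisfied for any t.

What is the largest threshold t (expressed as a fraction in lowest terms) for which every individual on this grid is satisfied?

Row 1: (1,1)R 3/3 · (1,2)R 4/4 · (1,4)R 3/3 · (1,5)R 4/4 · (1,6)R 4/4 · (1,7)R 3/3
Row 2: (2,1)R 5/5 · (2,2)R 7/7 · (2,3)R 7/7 · (2,4)R 5/5 · (2,6)R 6/6 · (2,7)R 5/5
Row 3: (3,1)R 4/4 · (3,2)R 6/6 · (3,3)R 5/5 · (3,4)R 3/3 · (3,6)R 5/5 · (3,7)R 5/5
Row 4: (4,1)R 2/2 · (4,6)R 5/5 · (4,7)R 5/5
Row 5: (5,4)B — no occupied neighbors · (5,6)R 4/4 · (5,7)R 4/4
Row 6: (6,1)B — no occupied neighbors · (6,7)R 2/2
The smallest same-type fraction is 3/3 at (1,1), which reduces to 1/1. Any threshold above that leaves this individual unsatisfied.

1/1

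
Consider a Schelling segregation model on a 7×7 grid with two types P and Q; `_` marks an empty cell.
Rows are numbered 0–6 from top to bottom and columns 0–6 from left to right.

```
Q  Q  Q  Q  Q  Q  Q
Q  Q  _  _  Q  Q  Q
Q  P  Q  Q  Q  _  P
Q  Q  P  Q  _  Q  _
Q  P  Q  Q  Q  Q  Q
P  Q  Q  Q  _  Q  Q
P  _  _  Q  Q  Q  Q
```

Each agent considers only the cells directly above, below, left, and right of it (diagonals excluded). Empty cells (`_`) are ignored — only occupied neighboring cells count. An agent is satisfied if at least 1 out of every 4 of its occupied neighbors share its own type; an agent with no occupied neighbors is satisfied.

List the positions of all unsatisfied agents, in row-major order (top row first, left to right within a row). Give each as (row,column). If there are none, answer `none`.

(2,1), (2,6), (3,2), (4,1)

(0,0)Q 2/2 ok
(0,1)Q 3/3 ok
(0,2)Q 2/2 ok
(0,3)Q 2/2 ok
(0,4)Q 3/3 ok
(0,5)Q 3/3 ok
(0,6)Q 2/2 ok
(1,0)Q 3/3 ok
(1,1)Q 2/3 ok
(1,4)Q 3/3 ok
(1,5)Q 3/3 ok
(1,6)Q 2/3 ok
(2,0)Q 2/3 ok
(2,1)P 0/4 unhappy
(2,2)Q 1/3 ok
(2,3)Q 3/3 ok
(2,4)Q 2/2 ok
(2,6)P 0/1 unhappy
(3,0)Q 3/3 ok
(3,1)Q 1/4 ok
(3,2)P 0/4 unhappy
(3,3)Q 2/3 ok
(3,5)Q 1/1 ok
(4,0)Q 1/3 ok
(4,1)P 0/4 unhappy
(4,2)Q 2/4 ok
(4,3)Q 4/4 ok
(4,4)Q 2/2 ok
(4,5)Q 4/4 ok
(4,6)Q 2/2 ok
(5,0)P 1/3 ok
(5,1)Q 1/3 ok
(5,2)Q 3/3 ok
(5,3)Q 3/3 ok
(5,5)Q 3/3 ok
(5,6)Q 3/3 ok
(6,0)P 1/1 ok
(6,3)Q 2/2 ok
(6,4)Q 2/2 ok
(6,5)Q 3/3 ok
(6,6)Q 2/2 ok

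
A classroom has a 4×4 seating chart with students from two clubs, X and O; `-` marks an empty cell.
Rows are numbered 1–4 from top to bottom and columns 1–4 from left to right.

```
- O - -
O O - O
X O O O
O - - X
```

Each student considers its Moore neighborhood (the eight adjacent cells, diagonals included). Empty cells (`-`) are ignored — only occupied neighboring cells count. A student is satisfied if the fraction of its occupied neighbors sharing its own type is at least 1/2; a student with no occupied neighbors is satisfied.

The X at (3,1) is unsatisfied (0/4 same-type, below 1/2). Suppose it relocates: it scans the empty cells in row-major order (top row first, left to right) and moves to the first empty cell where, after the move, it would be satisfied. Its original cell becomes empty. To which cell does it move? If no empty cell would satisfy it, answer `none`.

none

Vacating (3,1). Empty cells in order:
  (1,1): 0/3 same-type → still unsatisfied.
  (1,3): 0/3 same-type → still unsatisfied.
  (1,4): 0/1 same-type → still unsatisfied.
  (2,3): 0/6 same-type → still unsatisfied.
  (4,2): 0/3 same-type → still unsatisfied.
  (4,3): 1/4 same-type → still unsatisfied.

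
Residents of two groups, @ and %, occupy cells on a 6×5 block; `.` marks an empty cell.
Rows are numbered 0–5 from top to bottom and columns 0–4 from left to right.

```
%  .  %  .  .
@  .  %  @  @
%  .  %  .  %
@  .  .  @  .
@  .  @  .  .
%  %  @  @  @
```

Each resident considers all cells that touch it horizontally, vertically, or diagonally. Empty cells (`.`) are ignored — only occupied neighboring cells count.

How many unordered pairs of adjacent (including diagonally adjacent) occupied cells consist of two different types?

Scan each occupied cell's neighbors to the right and below (and the two forward diagonals) so each pair is counted once.
From row 0: 2 unlike of 3 pairs (running 2/3).
From row 1: 5 unlike of 7 pairs (running 7/10).
From row 2: 3 unlike of 3 pairs (running 10/13).
From row 3: 0 unlike of 2 pairs (running 10/15).
From row 4: 3 unlike of 5 pairs (running 13/20).
From row 5: 1 unlike of 4 pairs (running 14/24).
Total adjacent occupied pairs: 24; unlike-type pairs: 14.

14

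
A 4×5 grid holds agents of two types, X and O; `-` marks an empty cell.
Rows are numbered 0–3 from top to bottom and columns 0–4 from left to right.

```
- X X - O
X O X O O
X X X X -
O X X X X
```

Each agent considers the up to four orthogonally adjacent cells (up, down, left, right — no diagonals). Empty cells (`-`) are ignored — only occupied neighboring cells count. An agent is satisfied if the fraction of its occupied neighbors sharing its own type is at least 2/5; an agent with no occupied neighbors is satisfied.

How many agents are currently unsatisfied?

3

(0,1)X 1/2 ok
(0,2)X 2/2 ok
(0,4)O 1/1 ok
(1,0)X 1/2 ok
(1,1)O 0/4 unhappy
(1,2)X 2/4 ok
(1,3)O 1/3 unhappy
(1,4)O 2/2 ok
(2,0)X 2/3 ok
(2,1)X 3/4 ok
(2,2)X 4/4 ok
(2,3)X 2/3 ok
(3,0)O 0/2 unhappy
(3,1)X 2/3 ok
(3,2)X 3/3 ok
(3,3)X 3/3 ok
(3,4)X 1/1 ok
Unsatisfied: (1,1), (1,3), (3,0) — 3 in total.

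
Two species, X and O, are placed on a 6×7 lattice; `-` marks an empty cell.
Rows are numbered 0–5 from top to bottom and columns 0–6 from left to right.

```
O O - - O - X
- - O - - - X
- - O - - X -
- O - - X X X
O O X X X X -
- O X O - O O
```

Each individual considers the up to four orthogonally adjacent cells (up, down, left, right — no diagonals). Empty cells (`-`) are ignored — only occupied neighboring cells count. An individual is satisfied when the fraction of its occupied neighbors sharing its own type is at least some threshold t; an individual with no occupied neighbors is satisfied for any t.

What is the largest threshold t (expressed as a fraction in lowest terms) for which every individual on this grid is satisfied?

0/1

(0,0)O 1/1
(0,1)O 1/1
(0,4)O — no occupied neighbors
(0,6)X 1/1
(1,2)O 1/1
(1,6)X 1/1
(2,2)O 1/1
(2,5)X 1/1
(3,1)O 1/1
(3,4)X 2/2
(3,5)X 4/4
(3,6)X 1/1
(4,0)O 1/1
(4,1)O 3/4
(4,2)X 2/3
(4,3)X 2/3
(4,4)X 3/3
(4,5)X 2/3
(5,1)O 1/2
(5,2)X 1/3
(5,3)O 0/2
(5,5)O 1/2
(5,6)O 1/1
The smallest same-type fraction is 0/2 at (5,3), which reduces to 0/1. Any threshold above that leaves this individual unsatisfied.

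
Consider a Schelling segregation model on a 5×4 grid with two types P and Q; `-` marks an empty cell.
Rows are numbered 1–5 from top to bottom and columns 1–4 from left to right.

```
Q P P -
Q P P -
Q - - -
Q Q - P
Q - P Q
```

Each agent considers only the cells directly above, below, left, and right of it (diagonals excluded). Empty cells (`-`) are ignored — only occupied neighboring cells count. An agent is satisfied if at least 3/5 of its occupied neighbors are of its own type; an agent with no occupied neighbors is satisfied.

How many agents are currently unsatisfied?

4

Row 1: (1,1)Q 1/2 ✗ · (1,2)P 2/3 ✓ · (1,3)P 2/2 ✓
Row 2: (2,1)Q 2/3 ✓ · (2,2)P 2/3 ✓ · (2,3)P 2/2 ✓
Row 3: (3,1)Q 2/2 ✓
Row 4: (4,1)Q 3/3 ✓ · (4,2)Q 1/1 ✓ · (4,4)P 0/1 ✗
Row 5: (5,1)Q 1/1 ✓ · (5,3)P 0/1 ✗ · (5,4)Q 0/2 ✗
Unsatisfied: (1,1), (4,4), (5,3), (5,4) — 4 in total.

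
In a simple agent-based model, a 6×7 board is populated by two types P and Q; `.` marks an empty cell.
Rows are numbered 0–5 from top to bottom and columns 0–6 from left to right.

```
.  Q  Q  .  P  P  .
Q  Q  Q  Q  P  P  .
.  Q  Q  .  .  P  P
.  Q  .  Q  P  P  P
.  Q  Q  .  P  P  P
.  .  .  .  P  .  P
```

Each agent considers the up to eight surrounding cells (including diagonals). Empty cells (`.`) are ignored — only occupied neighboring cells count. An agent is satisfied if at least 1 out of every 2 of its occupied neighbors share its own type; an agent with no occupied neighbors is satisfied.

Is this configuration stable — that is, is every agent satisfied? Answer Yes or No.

Row 0: (0,1)Q 4/4 ✓ · (0,2)Q 4/4 ✓ · (0,4)P 3/4 ✓ · (0,5)P 3/3 ✓
Row 1: (1,0)Q 3/3 ✓ · (1,1)Q 6/6 ✓ · (1,2)Q 6/6 ✓ · (1,3)Q 3/5 ✓ · (1,4)P 4/5 ✓ · (1,5)P 5/5 ✓
Row 2: (2,1)Q 5/5 ✓ · (2,2)Q 6/6 ✓ · (2,5)P 6/6 ✓ · (2,6)P 4/4 ✓
Row 3: (3,1)Q 4/4 ✓ · (3,3)Q 2/4 ✓ · (3,4)P 4/5 ✓ · (3,5)P 7/7 ✓ · (3,6)P 5/5 ✓
Row 4: (4,1)Q 2/2 ✓ · (4,2)Q 3/3 ✓ · (4,4)P 4/5 ✓ · (4,5)P 7/7 ✓ · (4,6)P 4/4 ✓
Row 5: (5,4)P 2/2 ✓ · (5,6)P 2/2 ✓
All meet the threshold, so the configuration is stable.

Yes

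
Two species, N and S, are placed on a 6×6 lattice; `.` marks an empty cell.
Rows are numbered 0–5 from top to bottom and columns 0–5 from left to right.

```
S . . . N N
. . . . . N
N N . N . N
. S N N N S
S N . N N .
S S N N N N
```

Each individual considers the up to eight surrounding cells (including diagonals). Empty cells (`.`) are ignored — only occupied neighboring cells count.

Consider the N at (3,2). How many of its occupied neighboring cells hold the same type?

Occupied neighbors of (3,2): (2,1)=N, (2,3)=N, (3,1)=S, (3,3)=N, (4,1)=N, (4,3)=N.
Same type (N): 5 of 6.

5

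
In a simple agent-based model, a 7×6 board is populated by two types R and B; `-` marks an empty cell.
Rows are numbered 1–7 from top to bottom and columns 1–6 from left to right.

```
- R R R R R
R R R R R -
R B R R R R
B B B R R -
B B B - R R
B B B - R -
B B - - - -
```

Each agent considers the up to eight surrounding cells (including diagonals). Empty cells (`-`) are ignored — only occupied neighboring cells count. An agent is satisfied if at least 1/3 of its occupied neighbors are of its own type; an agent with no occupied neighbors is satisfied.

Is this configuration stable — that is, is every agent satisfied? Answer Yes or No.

(1,2)R 4/4 ok
(1,3)R 5/5 ok
(1,4)R 5/5 ok
(1,5)R 4/4 ok
(1,6)R 2/2 ok
(2,1)R 3/4 ok
(2,2)R 6/7 ok
(2,3)R 7/8 ok
(2,4)R 8/8 ok
(2,5)R 7/7 ok
(3,1)R 2/5 ok
(3,2)B 3/8 ok
(3,3)R 5/8 ok
(3,4)R 7/8 ok
(3,5)R 6/6 ok
(3,6)R 3/3 ok
(4,1)B 4/5 ok
(4,2)B 6/8 ok
(4,3)B 4/7 ok
(4,4)R 5/7 ok
(4,5)R 6/6 ok
(5,1)B 5/5 ok
(5,2)B 8/8 ok
(5,3)B 5/6 ok
(5,5)R 4/4 ok
(5,6)R 3/3 ok
(6,1)B 5/5 ok
(6,2)B 7/7 ok
(6,3)B 4/4 ok
(6,5)R 2/2 ok
(7,1)B 3/3 ok
(7,2)B 4/4 ok
All meet the threshold, so the configuration is stable.

Yes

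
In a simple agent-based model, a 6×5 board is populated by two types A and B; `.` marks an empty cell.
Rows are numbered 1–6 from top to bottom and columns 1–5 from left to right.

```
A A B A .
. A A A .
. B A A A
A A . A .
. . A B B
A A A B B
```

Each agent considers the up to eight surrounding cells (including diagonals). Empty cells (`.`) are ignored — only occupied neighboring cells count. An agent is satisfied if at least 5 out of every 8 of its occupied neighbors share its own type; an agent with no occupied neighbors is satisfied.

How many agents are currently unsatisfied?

6

(1,1)A 2/2 satisfied
(1,2)A 3/4 satisfied
(1,3)B 0/5 not
(1,4)A 2/3 satisfied
(2,2)A 4/6 satisfied
(2,3)A 6/8 satisfied
(2,4)A 5/6 satisfied
(3,2)B 0/5 not
(3,3)A 6/7 satisfied
(3,4)A 5/5 satisfied
(3,5)A 3/3 satisfied
(4,1)A 1/2 not
(4,2)A 3/4 satisfied
(4,4)A 4/6 satisfied
(5,3)A 4/6 satisfied
(5,4)B 3/6 not
(5,5)B 3/4 satisfied
(6,1)A 1/1 satisfied
(6,2)A 3/3 satisfied
(6,3)A 2/4 not
(6,4)B 3/5 not
(6,5)B 3/3 satisfied
Unsatisfied: (1,3), (3,2), (4,1), (5,4), (6,3), (6,4) — 6 in total.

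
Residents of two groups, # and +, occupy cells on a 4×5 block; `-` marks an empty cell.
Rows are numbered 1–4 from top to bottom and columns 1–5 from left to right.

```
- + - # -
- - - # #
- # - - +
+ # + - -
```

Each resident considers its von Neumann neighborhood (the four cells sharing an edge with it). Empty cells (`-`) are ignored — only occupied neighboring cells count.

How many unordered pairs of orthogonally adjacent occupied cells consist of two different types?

3

Scan each occupied cell's neighbors to the right and below so each pair is counted once.
From row 1: 0 unlike of 1 pairs (running 0/1).
From row 2: 1 unlike of 2 pairs (running 1/3).
From row 3: 0 unlike of 1 pairs (running 1/4).
From row 4: 2 unlike of 2 pairs (running 3/6).
Total adjacent occupied pairs: 6; unlike-type pairs: 3.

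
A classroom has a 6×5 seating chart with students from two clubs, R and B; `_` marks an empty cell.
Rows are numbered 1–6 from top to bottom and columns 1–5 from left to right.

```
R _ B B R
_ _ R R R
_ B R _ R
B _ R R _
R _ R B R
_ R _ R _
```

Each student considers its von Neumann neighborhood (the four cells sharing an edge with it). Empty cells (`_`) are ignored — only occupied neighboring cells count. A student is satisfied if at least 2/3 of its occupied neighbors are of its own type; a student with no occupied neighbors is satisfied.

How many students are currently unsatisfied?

11

Row 1: (1,1)R 0/0 ok · (1,3)B 1/2 unhappy · (1,4)B 1/3 unhappy · (1,5)R 1/2 unhappy
Row 2: (2,3)R 2/3 ok · (2,4)R 2/3 ok · (2,5)R 3/3 ok
Row 3: (3,2)B 0/1 unhappy · (3,3)R 2/3 ok · (3,5)R 1/1 ok
Row 4: (4,1)B 0/1 unhappy · (4,3)R 3/3 ok · (4,4)R 1/2 unhappy
Row 5: (5,1)R 0/1 unhappy · (5,3)R 1/2 unhappy · (5,4)B 0/4 unhappy · (5,5)R 0/1 unhappy
Row 6: (6,2)R 0/0 ok · (6,4)R 0/1 unhappy
Unsatisfied: (1,3), (1,4), (1,5), (3,2), (4,1), (4,4), (5,1), (5,3), (5,4), (5,5), (6,4) — 11 in total.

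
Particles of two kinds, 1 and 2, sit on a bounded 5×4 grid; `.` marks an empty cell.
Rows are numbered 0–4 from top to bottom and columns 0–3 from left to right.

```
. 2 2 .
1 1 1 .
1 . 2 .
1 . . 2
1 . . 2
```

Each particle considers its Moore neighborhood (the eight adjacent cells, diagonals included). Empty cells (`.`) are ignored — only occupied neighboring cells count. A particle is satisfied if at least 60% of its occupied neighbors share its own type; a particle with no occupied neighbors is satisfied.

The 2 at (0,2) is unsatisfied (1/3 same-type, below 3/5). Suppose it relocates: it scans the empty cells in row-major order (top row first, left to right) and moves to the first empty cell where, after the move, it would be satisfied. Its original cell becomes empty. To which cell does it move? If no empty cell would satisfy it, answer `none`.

(2,3)

Vacating (0,2). Empty cells in order:
  (0,0): 1/3 same-type → still unsatisfied.
  (0,3): 0/1 same-type → still unsatisfied.
  (1,3): 1/2 same-type → still unsatisfied.
  (2,1): 1/6 same-type → still unsatisfied.
  (2,3): 2/3 same-type → satisfied — stop here.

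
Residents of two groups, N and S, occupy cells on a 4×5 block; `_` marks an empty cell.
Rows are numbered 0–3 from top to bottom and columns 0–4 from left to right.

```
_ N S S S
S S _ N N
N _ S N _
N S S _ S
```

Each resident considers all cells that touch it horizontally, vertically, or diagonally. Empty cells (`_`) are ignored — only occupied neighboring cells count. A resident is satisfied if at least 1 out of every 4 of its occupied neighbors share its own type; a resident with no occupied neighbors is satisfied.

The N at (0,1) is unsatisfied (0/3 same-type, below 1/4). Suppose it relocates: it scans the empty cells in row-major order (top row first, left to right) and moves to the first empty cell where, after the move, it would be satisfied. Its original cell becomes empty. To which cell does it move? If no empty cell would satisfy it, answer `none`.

Vacating (0,1). Empty cells in order:
  (0,0): 0/2 same-type → still unsatisfied.
  (1,2): 2/6 same-type → satisfied — stop here.

(1,2)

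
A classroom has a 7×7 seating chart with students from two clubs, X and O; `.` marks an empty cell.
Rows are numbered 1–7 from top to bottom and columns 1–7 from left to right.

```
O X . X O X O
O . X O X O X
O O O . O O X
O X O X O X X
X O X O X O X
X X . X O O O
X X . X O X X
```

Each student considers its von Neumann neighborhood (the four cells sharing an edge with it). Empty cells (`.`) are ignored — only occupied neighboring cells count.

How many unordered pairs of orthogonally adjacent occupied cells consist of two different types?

43

Scan each occupied cell's neighbors to the right and below so each pair is counted once.
From row 1: 8 unlike of 9 pairs (running 8/9).
From row 2: 6 unlike of 9 pairs (running 14/18).
From row 3: 3 unlike of 10 pairs (running 17/28).
From row 4: 11 unlike of 13 pairs (running 28/41).
From row 5: 10 unlike of 12 pairs (running 38/53).
From row 6: 3 unlike of 10 pairs (running 41/63).
From row 7: 2 unlike of 4 pairs (running 43/67).
Total adjacent occupied pairs: 67; unlike-type pairs: 43.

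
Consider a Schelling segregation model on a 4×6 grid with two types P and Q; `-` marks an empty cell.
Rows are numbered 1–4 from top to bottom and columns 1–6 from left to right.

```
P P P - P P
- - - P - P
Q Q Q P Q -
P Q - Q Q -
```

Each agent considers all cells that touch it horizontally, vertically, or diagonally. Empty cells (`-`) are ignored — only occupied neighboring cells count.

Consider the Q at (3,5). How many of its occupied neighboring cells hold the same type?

2

Occupied neighbors of (3,5): (2,4)=P, (2,6)=P, (3,4)=P, (4,4)=Q, (4,5)=Q.
Same type (Q): 2 of 5.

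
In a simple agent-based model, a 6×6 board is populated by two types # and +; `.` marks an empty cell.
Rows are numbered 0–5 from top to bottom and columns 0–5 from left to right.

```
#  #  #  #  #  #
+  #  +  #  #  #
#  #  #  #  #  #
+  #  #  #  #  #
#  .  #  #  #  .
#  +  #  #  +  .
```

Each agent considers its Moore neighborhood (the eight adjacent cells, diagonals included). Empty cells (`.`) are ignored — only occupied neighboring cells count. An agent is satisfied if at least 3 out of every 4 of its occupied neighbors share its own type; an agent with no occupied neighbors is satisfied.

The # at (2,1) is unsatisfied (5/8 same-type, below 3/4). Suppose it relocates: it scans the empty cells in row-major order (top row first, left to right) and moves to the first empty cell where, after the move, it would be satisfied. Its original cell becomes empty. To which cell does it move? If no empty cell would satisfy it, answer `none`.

(4,1)

Vacating (2,1). Empty cells in order:
  (4,1): 6/8 same-type → satisfied — stop here.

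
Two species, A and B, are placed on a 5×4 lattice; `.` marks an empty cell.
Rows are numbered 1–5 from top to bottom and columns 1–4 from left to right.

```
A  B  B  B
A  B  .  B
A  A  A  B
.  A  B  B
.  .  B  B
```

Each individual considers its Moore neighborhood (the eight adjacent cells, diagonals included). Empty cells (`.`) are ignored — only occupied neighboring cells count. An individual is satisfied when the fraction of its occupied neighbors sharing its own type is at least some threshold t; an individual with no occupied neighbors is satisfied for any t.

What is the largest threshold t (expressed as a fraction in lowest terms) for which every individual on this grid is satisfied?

2/7

(1,1)A 1/3
(1,2)B 2/4
(1,3)B 4/4
(1,4)B 2/2
(2,1)A 3/5
(2,2)B 2/7
(2,4)B 3/4
(3,1)A 3/4
(3,2)A 4/6
(3,3)A 2/7
(3,4)B 3/4
(4,2)A 3/5
(4,3)B 4/7
(4,4)B 4/5
(5,3)B 3/4
(5,4)B 3/3
The smallest same-type fraction is 2/7 at (2,2), which reduces to 2/7. Any threshold above that leaves this individual unsatisfied.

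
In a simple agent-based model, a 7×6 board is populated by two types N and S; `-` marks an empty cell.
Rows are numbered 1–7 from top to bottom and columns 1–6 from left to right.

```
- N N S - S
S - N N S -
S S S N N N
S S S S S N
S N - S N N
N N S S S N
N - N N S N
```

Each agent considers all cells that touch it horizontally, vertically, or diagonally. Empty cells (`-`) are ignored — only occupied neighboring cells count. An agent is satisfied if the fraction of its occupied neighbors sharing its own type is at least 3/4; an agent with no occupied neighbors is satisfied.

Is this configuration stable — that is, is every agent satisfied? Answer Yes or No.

(1,2)N 2/3 not
(1,3)N 3/4 satisfied
(1,4)S 1/4 not
(1,6)S 1/1 satisfied
(2,1)S 2/3 not
(2,3)N 4/7 not
(2,4)N 4/7 not
(2,5)S 2/6 not
(3,1)S 4/4 satisfied
(3,2)S 6/7 satisfied
(3,3)S 4/7 not
(3,4)N 3/8 not
(3,5)N 4/7 not
(3,6)N 2/4 not
(4,1)S 4/5 satisfied
(4,2)S 6/7 satisfied
(4,3)S 5/7 not
(4,4)S 4/7 not
(4,5)S 2/8 not
(4,6)N 4/5 satisfied
(5,1)S 2/5 not
(5,2)N 2/7 not
(5,4)S 6/7 satisfied
(5,5)N 3/8 not
(5,6)N 3/5 not
(6,1)N 3/4 satisfied
(6,2)N 4/6 not
(6,3)S 2/6 not
(6,4)S 4/7 not
(6,5)S 3/8 not
(6,6)N 3/5 not
(7,1)N 2/2 satisfied
(7,3)N 2/4 not
(7,4)N 1/5 not
(7,5)S 2/5 not
(7,6)N 1/3 not
For instance (1,2) has only 2/3 same-type neighbors, below 3/4.

No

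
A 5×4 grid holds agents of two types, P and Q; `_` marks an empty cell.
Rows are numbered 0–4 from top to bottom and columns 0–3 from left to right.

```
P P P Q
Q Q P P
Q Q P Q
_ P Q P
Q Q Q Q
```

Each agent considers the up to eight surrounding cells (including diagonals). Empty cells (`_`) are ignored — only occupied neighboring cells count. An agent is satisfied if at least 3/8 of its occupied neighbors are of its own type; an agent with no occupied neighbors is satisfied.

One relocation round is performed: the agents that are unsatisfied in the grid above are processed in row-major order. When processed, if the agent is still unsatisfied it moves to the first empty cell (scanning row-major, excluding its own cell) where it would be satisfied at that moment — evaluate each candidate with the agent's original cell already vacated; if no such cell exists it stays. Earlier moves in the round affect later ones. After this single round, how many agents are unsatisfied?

3

Initially unsatisfied (in order): (0,0), (0,3), (2,3), (3,1), (3,3).
  (0,0): no empty cell satisfies it; stays.
  (0,3) → (3,0).
  (2,3): no empty cell satisfies it; stays.
  (3,1) → (0,3).
  (3,3): no empty cell satisfies it; stays.
Resulting grid:
P P P P
Q Q P P
Q Q P Q
Q _ Q P
Q Q Q Q
Unsatisfied now: (0,0), (2,3), (3,3).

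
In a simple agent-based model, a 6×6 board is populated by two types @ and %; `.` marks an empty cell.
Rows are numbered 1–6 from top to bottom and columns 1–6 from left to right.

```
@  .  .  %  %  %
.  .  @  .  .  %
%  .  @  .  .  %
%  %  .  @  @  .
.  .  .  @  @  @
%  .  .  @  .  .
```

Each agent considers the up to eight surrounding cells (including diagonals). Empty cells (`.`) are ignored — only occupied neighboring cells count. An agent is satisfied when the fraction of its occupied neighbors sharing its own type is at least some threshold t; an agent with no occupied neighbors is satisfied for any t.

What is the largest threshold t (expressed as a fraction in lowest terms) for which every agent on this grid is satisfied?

1/2

Row 1: (1,1)@ — no occupied neighbors · (1,4)% 1/2 · (1,5)% 3/3 · (1,6)% 2/2
Row 2: (2,3)@ 1/2 · (2,6)% 3/3
Row 3: (3,1)% 2/2 · (3,3)@ 2/3 · (3,6)% 1/2
Row 4: (4,1)% 2/2 · (4,2)% 2/3 · (4,4)@ 4/4 · (4,5)@ 4/5
Row 5: (5,4)@ 4/4 · (5,5)@ 5/5 · (5,6)@ 2/2
Row 6: (6,1)% — no occupied neighbors · (6,4)@ 2/2
The smallest same-type fraction is 1/2 at (1,4), which reduces to 1/2. Any threshold above that leaves this agent unsatisfied.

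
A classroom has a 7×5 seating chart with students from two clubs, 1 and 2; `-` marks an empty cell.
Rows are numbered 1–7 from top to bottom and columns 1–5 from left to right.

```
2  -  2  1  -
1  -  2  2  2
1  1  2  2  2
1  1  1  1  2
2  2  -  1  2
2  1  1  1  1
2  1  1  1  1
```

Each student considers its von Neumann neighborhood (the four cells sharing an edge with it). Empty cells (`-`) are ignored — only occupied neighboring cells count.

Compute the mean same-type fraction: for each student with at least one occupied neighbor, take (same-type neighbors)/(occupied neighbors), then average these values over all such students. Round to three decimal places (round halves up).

0.675

(1,1)2 0/1
(1,3)2 1/2
(1,4)1 0/2
(2,1)1 1/2
(2,3)2 3/3
(2,4)2 3/4
(2,5)2 2/2
(3,1)1 3/3
(3,2)1 2/3
(3,3)2 2/4
(3,4)2 3/4
(3,5)2 3/3
(4,1)1 2/3
(4,2)1 3/4
(4,3)1 2/3
(4,4)1 2/4
(4,5)2 2/3
(5,1)2 2/3
(5,2)2 1/3
(5,4)1 2/3
(5,5)2 1/3
(6,1)2 2/3
(6,2)1 2/4
(6,3)1 3/3
(6,4)1 4/4
(6,5)1 2/3
(7,1)2 1/2
(7,2)1 2/3
(7,3)1 3/3
(7,4)1 3/3
(7,5)1 2/2
Sum over 31 students: 0/1 + 1/2 + 0/2 + 1/2 + 3/3 + 3/4 + 2/2 + 3/3 + 2/3 + 2/4 + 3/4 + 3/3 + 2/3 + 3/4 + 2/3 + 2/4 + 2/3 + 2/3 + 1/3 + 2/3 + 1/3 + 2/3 + 2/4 + 3/3 + 4/4 + 2/3 + 1/2 + 2/3 + 3/3 + 3/3 + 2/2 = 251/12; mean = 251/12 ÷ 31 = 251/372 = 0.674731… → 0.675.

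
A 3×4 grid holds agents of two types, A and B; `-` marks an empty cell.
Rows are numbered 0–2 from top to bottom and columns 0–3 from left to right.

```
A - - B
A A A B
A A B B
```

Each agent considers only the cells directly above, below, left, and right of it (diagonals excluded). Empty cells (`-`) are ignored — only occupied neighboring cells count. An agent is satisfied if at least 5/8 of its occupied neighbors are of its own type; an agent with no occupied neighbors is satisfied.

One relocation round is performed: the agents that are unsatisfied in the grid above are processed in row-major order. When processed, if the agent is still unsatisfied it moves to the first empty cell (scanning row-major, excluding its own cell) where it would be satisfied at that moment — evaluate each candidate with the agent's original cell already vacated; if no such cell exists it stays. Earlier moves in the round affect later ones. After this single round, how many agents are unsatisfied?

Initially unsatisfied (in order): (1,2), (2,2).
  (1,2) → (0,1).
  (2,2): no empty cell satisfies it; stays.
Resulting grid:
A A - B
A A - B
A A B B
Unsatisfied now: (2,2).

1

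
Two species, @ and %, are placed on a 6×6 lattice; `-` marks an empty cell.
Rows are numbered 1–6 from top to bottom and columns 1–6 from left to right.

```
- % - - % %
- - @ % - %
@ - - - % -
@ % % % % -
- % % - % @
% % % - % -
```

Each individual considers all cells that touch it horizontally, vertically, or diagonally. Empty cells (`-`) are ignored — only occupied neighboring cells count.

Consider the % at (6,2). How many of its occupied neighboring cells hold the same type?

4

Occupied neighbors of (6,2): (5,2)=%, (5,3)=%, (6,1)=%, (6,3)=%.
Same type (%): 4 of 4.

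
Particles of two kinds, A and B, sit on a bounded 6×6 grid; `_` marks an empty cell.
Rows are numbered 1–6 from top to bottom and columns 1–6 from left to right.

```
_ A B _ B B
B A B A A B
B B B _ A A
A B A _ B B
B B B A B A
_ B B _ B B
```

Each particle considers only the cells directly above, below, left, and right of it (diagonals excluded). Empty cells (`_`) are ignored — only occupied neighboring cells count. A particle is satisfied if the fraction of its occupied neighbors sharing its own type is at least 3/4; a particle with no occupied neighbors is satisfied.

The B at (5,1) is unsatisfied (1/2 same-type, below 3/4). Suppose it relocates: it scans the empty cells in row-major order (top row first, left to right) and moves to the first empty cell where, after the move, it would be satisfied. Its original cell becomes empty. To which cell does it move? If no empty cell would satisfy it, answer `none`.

Vacating (5,1). Empty cells in order:
  (1,1): 1/2 same-type → still unsatisfied.
  (1,4): 2/3 same-type → still unsatisfied.
  (3,4): 1/3 same-type → still unsatisfied.
  (4,4): 1/3 same-type → still unsatisfied.
  (6,1): 1/1 same-type → satisfied — stop here.

(6,1)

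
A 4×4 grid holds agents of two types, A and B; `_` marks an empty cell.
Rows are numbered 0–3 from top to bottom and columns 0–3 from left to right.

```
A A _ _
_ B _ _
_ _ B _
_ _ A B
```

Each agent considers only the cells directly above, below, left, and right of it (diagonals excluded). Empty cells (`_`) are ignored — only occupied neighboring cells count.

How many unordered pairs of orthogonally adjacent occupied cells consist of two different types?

3

Scan each occupied cell's neighbors to the right and below so each pair is counted once.
Row 0: A(0,0)–A(0,1)= A(0,1)–B(1,1)≠  → 1/2 unlike.
Row 2: B(2,2)–A(3,2)≠  → 1/1 unlike.
Row 3: A(3,2)–B(3,3)≠  → 1/1 unlike.
Total adjacent occupied pairs: 4; unlike-type pairs: 3.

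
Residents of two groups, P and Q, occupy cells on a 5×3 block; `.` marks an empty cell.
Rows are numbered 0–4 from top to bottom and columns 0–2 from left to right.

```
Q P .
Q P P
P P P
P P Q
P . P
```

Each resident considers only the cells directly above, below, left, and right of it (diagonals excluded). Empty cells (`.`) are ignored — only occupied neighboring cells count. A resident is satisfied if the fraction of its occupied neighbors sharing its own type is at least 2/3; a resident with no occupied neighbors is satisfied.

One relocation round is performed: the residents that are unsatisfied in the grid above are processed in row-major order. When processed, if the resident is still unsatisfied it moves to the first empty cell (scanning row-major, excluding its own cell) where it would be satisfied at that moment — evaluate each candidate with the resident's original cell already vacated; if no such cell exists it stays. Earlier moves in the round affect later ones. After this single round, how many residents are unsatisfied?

3

Initially unsatisfied (in order): (0,0), (0,1), (1,0), (3,2), (4,2).
  (0,0): no empty cell satisfies it; stays.
  (0,1) → (0,2).
  (1,0): no empty cell satisfies it; stays.
  (3,2): no empty cell satisfies it; stays.
  (4,2) → (0,1).
Resulting grid:
Q P P
Q P P
P P P
P P Q
P . .
Unsatisfied now: (0,0), (1,0), (3,2).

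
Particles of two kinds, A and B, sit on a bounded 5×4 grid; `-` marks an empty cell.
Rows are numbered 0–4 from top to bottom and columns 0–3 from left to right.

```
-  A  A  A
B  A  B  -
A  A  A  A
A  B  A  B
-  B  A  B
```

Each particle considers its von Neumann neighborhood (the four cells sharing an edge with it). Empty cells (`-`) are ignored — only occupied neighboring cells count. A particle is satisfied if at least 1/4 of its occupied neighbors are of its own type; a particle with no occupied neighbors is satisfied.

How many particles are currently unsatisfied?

2

(0,1)A 2/2 ✓
(0,2)A 2/3 ✓
(0,3)A 1/1 ✓
(1,0)B 0/2 ✗
(1,1)A 2/4 ✓
(1,2)B 0/3 ✗
(2,0)A 2/3 ✓
(2,1)A 3/4 ✓
(2,2)A 3/4 ✓
(2,3)A 1/2 ✓
(3,0)A 1/2 ✓
(3,1)B 1/4 ✓
(3,2)A 2/4 ✓
(3,3)B 1/3 ✓
(4,1)B 1/2 ✓
(4,2)A 1/3 ✓
(4,3)B 1/2 ✓
Unsatisfied: (1,0), (1,2) — 2 in total.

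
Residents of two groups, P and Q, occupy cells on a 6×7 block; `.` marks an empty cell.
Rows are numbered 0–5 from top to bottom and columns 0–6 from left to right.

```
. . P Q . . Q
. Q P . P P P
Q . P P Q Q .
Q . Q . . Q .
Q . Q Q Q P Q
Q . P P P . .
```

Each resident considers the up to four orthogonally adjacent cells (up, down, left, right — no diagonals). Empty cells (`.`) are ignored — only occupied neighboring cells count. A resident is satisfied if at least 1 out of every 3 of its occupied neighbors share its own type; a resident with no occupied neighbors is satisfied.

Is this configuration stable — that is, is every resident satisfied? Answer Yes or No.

(0,2)P 1/2 satisfied
(0,3)Q 0/1 not
(0,6)Q 0/1 not
(1,1)Q 0/1 not
(1,2)P 2/3 satisfied
(1,4)P 1/2 satisfied
(1,5)P 2/3 satisfied
(1,6)P 1/2 satisfied
(2,0)Q 1/1 satisfied
(2,2)P 2/3 satisfied
(2,3)P 1/2 satisfied
(2,4)Q 1/3 satisfied
(2,5)Q 2/3 satisfied
(3,0)Q 2/2 satisfied
(3,2)Q 1/2 satisfied
(3,5)Q 1/2 satisfied
(4,0)Q 2/2 satisfied
(4,2)Q 2/3 satisfied
(4,3)Q 2/3 satisfied
(4,4)Q 1/3 satisfied
(4,5)P 0/3 not
(4,6)Q 0/1 not
(5,0)Q 1/1 satisfied
(5,2)P 1/2 satisfied
(5,3)P 2/3 satisfied
(5,4)P 1/2 satisfied
For instance (0,3) has only 0/1 same-type neighbors, below 1/3.

No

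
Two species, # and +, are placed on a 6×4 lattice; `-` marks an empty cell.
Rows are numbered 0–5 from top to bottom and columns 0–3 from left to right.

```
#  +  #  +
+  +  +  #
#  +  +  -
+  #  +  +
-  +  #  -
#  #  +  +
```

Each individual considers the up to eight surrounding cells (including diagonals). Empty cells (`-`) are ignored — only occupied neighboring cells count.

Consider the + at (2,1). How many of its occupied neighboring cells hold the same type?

Occupied neighbors of (2,1): (1,0)=+, (1,1)=+, (1,2)=+, (2,0)=#, (2,2)=+, (3,0)=+, (3,1)=#, (3,2)=+.
Same type (+): 6 of 8.

6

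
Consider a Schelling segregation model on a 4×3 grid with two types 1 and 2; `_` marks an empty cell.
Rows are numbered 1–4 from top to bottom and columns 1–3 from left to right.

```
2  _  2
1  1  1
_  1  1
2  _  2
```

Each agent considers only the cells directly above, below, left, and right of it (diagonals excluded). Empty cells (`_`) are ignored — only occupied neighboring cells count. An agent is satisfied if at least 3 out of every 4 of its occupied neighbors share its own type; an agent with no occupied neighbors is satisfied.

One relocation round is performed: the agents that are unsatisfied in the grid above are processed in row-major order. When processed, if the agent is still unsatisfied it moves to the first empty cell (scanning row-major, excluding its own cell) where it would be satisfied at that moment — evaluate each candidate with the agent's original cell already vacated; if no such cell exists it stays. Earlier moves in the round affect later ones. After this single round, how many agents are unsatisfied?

Initially unsatisfied (in order): (1,1), (1,3), (2,1), (2,3), (3,3), (4,3).
  (1,1): no empty cell satisfies it; stays.
  (1,3): no empty cell satisfies it; stays.
  (2,1): no empty cell satisfies it; stays.
  (2,3): no empty cell satisfies it; stays.
  (3,3): no empty cell satisfies it; stays.
  (4,3): no empty cell satisfies it; stays.
Resulting grid:
2 _ 2
1 1 1
_ 1 1
2 _ 2
Unsatisfied now: (1,1), (1,3), (2,1), (2,3), (3,3), (4,3).

6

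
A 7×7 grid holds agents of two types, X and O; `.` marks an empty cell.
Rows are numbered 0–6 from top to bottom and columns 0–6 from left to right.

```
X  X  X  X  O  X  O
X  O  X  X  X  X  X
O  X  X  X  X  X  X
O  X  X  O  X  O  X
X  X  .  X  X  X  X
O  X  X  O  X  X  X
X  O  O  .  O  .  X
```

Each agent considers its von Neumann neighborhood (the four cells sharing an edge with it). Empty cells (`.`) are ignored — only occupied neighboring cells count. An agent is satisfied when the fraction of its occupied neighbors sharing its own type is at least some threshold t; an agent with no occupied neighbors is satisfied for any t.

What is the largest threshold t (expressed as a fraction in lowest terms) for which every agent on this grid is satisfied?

Row 0: (0,0)X 2/2 · (0,1)X 2/3 · (0,2)X 3/3 · (0,3)X 2/3 · (0,4)O 0/3 · (0,5)X 1/3 · (0,6)O 0/2
Row 1: (1,0)X 1/3 · (1,1)O 0/4 · (1,2)X 3/4 · (1,3)X 4/4 · (1,4)X 3/4 · (1,5)X 4/4 · (1,6)X 2/3
Row 2: (2,0)O 1/3 · (2,1)X 2/4 · (2,2)X 4/4 · (2,3)X 3/4 · (2,4)X 4/4 · (2,5)X 3/4 · (2,6)X 3/3
Row 3: (3,0)O 1/3 · (3,1)X 3/4 · (3,2)X 2/3 · (3,3)O 0/4 · (3,4)X 2/4 · (3,5)O 0/4 · (3,6)X 2/3
Row 4: (4,0)X 1/3 · (4,1)X 3/3 · (4,3)X 1/3 · (4,4)X 4/4 · (4,5)X 3/4 · (4,6)X 3/3
Row 5: (5,0)O 0/3 · (5,1)X 2/4 · (5,2)X 1/3 · (5,3)O 0/3 · (5,4)X 2/4 · (5,5)X 3/3 · (5,6)X 3/3
Row 6: (6,0)X 0/2 · (6,1)O 1/3 · (6,2)O 1/2 · (6,4)O 0/1 · (6,6)X 1/1
The smallest same-type fraction is 0/3 at (0,4), which reduces to 0/1. Any threshold above that leaves this agent unsatisfied.

0/1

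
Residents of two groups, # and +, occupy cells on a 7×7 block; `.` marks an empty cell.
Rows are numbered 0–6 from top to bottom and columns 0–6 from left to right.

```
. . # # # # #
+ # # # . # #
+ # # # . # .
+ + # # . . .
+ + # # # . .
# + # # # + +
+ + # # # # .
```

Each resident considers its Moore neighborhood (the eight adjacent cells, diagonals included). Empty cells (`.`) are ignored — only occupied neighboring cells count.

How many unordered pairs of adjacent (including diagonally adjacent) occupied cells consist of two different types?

Scan each occupied cell's neighbors to the right and below (and the two forward diagonals) so each pair is counted once.
From row 0: 0 unlike of 15 pairs (running 0/15).
From row 1: 3 unlike of 16 pairs (running 3/31).
From row 2: 4 unlike of 13 pairs (running 7/44).
From row 3: 3 unlike of 14 pairs (running 10/58).
From row 4: 6 unlike of 18 pairs (running 16/76).
From row 5: 10 unlike of 23 pairs (running 26/99).
From row 6: 1 unlike of 5 pairs (running 27/104).
Total adjacent occupied pairs: 104; unlike-type pairs: 27.

27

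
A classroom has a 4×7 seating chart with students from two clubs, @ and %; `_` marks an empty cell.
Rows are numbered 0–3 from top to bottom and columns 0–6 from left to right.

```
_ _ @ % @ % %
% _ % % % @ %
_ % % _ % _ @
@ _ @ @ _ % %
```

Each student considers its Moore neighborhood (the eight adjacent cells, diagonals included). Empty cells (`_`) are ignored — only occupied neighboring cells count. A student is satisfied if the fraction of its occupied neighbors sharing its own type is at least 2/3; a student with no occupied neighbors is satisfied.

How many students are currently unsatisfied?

Row 0: (0,2)@ 0/3 unhappy · (0,3)% 3/5 unhappy · (0,4)@ 1/5 unhappy · (0,5)% 3/5 unhappy · (0,6)% 2/3 ok
Row 1: (1,0)% 1/1 ok · (1,2)% 4/5 ok · (1,3)% 5/7 ok · (1,4)% 4/6 ok · (1,5)@ 2/7 unhappy · (1,6)% 2/4 unhappy
Row 2: (2,1)% 3/5 unhappy · (2,2)% 3/5 unhappy · (2,4)% 3/5 unhappy · (2,6)@ 1/4 unhappy
Row 3: (3,0)@ 0/1 unhappy · (3,2)@ 1/3 unhappy · (3,3)@ 1/3 unhappy · (3,5)% 2/3 ok · (3,6)% 1/2 unhappy
Unsatisfied: (0,2), (0,3), (0,4), (0,5), (1,5), (1,6), (2,1), (2,2), (2,4), (2,6), (3,0), (3,2), (3,3), (3,6) — 14 in total.

14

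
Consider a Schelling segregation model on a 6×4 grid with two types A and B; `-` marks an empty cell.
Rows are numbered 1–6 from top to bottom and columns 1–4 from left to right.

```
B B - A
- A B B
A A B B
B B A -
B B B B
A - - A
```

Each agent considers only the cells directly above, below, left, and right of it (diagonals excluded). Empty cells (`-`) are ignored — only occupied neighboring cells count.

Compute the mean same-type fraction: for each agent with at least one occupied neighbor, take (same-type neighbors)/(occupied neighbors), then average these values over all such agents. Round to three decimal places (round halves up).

0.509

(1,1)B 1/1
(1,2)B 1/2
(1,4)A 0/1
(2,2)A 1/3
(2,3)B 2/3
(2,4)B 2/3
(3,1)A 1/2
(3,2)A 2/4
(3,3)B 2/4
(3,4)B 2/2
(4,1)B 2/3
(4,2)B 2/4
(4,3)A 0/3
(5,1)B 2/3
(5,2)B 3/3
(5,3)B 2/3
(5,4)B 1/2
(6,1)A 0/1
(6,4)A 0/1
Sum over 19 agents: 1/1 + 1/2 + 0/1 + 1/3 + 2/3 + 2/3 + 1/2 + 2/4 + 2/4 + 2/2 + 2/3 + 2/4 + 0/3 + 2/3 + 3/3 + 2/3 + 1/2 + 0/1 + 0/1 = 29/3; mean = 29/3 ÷ 19 = 29/57 = 0.508771… → 0.509.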